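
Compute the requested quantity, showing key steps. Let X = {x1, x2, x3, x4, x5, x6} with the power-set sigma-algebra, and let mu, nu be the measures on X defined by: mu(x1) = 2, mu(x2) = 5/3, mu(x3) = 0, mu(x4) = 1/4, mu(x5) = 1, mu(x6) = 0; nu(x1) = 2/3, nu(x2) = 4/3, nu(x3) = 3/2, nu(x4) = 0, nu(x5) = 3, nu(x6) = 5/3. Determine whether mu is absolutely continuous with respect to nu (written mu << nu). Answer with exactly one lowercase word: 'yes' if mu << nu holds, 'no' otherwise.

mu << nu means: every nu-null measurable set is also mu-null; equivalently, for every atom x, if nu({x}) = 0 then mu({x}) = 0.
Checking each atom:
  x1: nu = 2/3 > 0 -> no constraint.
  x2: nu = 4/3 > 0 -> no constraint.
  x3: nu = 3/2 > 0 -> no constraint.
  x4: nu = 0, mu = 1/4 > 0 -> violates mu << nu.
  x5: nu = 3 > 0 -> no constraint.
  x6: nu = 5/3 > 0 -> no constraint.
The atom(s) x4 violate the condition (nu = 0 but mu > 0). Therefore mu is NOT absolutely continuous w.r.t. nu.

no


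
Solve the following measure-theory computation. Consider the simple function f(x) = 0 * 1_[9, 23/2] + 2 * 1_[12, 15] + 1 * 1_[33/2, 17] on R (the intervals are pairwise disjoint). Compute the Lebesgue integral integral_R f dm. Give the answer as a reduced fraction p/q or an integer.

For a simple function f = sum_i c_i * 1_{A_i} with disjoint A_i,
  integral f dm = sum_i c_i * m(A_i).
Lengths of the A_i:
  m(A_1) = 23/2 - 9 = 5/2.
  m(A_2) = 15 - 12 = 3.
  m(A_3) = 17 - 33/2 = 1/2.
Contributions c_i * m(A_i):
  (0) * (5/2) = 0.
  (2) * (3) = 6.
  (1) * (1/2) = 1/2.
Total: 0 + 6 + 1/2 = 13/2.

13/2


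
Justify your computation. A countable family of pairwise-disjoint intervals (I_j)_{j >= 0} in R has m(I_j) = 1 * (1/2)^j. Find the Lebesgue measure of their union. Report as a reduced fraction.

By countable additivity of the Lebesgue measure on pairwise disjoint measurable sets,
  m(union_{j >= 0} I_j) = sum_{j >= 0} m(I_j) = sum_{j >= 0} a * r^j,
  with a = 1 and r = 1/2.
Since 0 < r = 1/2 < 1, the geometric series converges:
  sum_{j >= 0} a * r^j = a / (1 - r).
  = 1 / (1 - 1/2)
  = 1 / (1/2)
  = 2.

2


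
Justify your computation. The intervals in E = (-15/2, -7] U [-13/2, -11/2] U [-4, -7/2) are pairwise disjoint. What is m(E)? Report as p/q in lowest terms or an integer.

For pairwise disjoint intervals, m(union_i I_i) = sum_i m(I_i),
and m is invariant under swapping open/closed endpoints (single points have measure 0).
So m(E) = sum_i (b_i - a_i).
  I_1 has length -7 - (-15/2) = 1/2.
  I_2 has length -11/2 - (-13/2) = 1.
  I_3 has length -7/2 - (-4) = 1/2.
Summing:
  m(E) = 1/2 + 1 + 1/2 = 2.

2


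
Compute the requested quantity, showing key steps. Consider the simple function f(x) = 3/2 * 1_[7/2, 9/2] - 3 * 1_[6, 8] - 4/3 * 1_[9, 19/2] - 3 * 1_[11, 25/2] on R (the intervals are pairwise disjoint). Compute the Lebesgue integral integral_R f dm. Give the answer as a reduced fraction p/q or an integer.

For a simple function f = sum_i c_i * 1_{A_i} with disjoint A_i,
  integral f dm = sum_i c_i * m(A_i).
Lengths of the A_i:
  m(A_1) = 9/2 - 7/2 = 1.
  m(A_2) = 8 - 6 = 2.
  m(A_3) = 19/2 - 9 = 1/2.
  m(A_4) = 25/2 - 11 = 3/2.
Contributions c_i * m(A_i):
  (3/2) * (1) = 3/2.
  (-3) * (2) = -6.
  (-4/3) * (1/2) = -2/3.
  (-3) * (3/2) = -9/2.
Total: 3/2 - 6 - 2/3 - 9/2 = -29/3.

-29/3


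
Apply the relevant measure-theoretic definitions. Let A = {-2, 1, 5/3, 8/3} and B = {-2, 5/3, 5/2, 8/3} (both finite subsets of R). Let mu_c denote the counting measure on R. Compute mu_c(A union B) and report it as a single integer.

Counting measure on a finite set equals cardinality. By inclusion-exclusion, |A union B| = |A| + |B| - |A cap B|.
|A| = 4, |B| = 4, |A cap B| = 3.
So mu_c(A union B) = 4 + 4 - 3 = 5.

5


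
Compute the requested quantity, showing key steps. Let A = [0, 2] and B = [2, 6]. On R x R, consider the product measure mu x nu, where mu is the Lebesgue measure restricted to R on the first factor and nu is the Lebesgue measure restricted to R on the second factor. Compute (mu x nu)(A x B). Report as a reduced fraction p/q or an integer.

For a measurable rectangle A x B, the product measure satisfies
  (mu x nu)(A x B) = mu(A) * nu(B).
  mu(A) = 2.
  nu(B) = 4.
  (mu x nu)(A x B) = 2 * 4 = 8.

8


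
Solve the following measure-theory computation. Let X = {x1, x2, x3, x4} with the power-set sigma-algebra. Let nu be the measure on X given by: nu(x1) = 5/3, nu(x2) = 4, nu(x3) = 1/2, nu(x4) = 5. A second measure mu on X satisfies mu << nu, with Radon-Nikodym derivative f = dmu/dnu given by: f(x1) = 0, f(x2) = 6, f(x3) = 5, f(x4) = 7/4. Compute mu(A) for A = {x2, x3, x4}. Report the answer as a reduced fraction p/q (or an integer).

By the defining property of the Radon-Nikodym derivative, for every measurable set A,
  mu(A) = integral_A f dnu.
Since nu is a discrete measure concentrated on the atoms of X, the integral over A reduces to the sum
  mu(A) = sum_{x in A} f(x) * nu({x}).
Computing each term:
  x2: f(x2) * nu(x2) = 6 * 4 = 24.
  x3: f(x3) * nu(x3) = 5 * 1/2 = 5/2.
  x4: f(x4) * nu(x4) = 7/4 * 5 = 35/4.
Summing: mu(A) = 24 + 5/2 + 35/4 = 141/4.

141/4


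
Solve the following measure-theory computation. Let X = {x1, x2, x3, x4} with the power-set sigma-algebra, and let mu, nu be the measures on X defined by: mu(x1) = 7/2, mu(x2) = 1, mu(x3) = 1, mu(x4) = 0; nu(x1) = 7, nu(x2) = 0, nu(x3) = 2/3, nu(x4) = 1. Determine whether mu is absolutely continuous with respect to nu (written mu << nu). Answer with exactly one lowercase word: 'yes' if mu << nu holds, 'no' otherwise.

mu << nu means: every nu-null measurable set is also mu-null; equivalently, for every atom x, if nu({x}) = 0 then mu({x}) = 0.
Checking each atom:
  x1: nu = 7 > 0 -> no constraint.
  x2: nu = 0, mu = 1 > 0 -> violates mu << nu.
  x3: nu = 2/3 > 0 -> no constraint.
  x4: nu = 1 > 0 -> no constraint.
The atom(s) x2 violate the condition (nu = 0 but mu > 0). Therefore mu is NOT absolutely continuous w.r.t. nu.

no


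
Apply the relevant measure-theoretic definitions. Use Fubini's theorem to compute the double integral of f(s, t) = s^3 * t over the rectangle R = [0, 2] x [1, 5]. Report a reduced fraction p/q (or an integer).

f(s, t) is a tensor product of a function of s and a function of t, and both factors are bounded continuous (hence Lebesgue integrable) on the rectangle, so Fubini's theorem applies:
  integral_R f d(m x m) = (integral_a1^b1 s^3 ds) * (integral_a2^b2 t dt).
Inner integral in s: integral_{0}^{2} s^3 ds = (2^4 - 0^4)/4
  = 4.
Inner integral in t: integral_{1}^{5} t dt = (5^2 - 1^2)/2
  = 12.
Product: (4) * (12) = 48.

48


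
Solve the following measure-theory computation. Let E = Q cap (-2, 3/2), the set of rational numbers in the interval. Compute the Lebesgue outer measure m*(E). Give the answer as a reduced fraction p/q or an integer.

The set Q cap (-2, 3/2) is countable (a subset of the countable set Q). Lebesgue outer measure of any countable set is 0: each singleton {q} has m*({q}) = 0, and by countable subadditivity m*(union_k {q_k}) <= sum_k m*({q_k}) = sum_k 0 = 0. The reverse inequality m*(E) >= 0 is automatic. So m*(Q cap (-2, 3/2)) = 0.

0


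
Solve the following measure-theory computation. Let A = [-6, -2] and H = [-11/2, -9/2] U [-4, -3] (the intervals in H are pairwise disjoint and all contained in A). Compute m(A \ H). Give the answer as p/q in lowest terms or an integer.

The ambient interval has length m(A) = -2 - (-6) = 4.
Since the holes are disjoint and sit inside A, by finite additivity
  m(H) = sum_i (b_i - a_i), and m(A \ H) = m(A) - m(H).
Computing the hole measures:
  m(H_1) = -9/2 - (-11/2) = 1.
  m(H_2) = -3 - (-4) = 1.
Summed: m(H) = 1 + 1 = 2.
So m(A \ H) = 4 - 2 = 2.

2


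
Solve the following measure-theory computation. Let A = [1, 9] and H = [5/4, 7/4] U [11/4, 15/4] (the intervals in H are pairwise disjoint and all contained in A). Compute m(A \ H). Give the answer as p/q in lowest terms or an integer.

The ambient interval has length m(A) = 9 - 1 = 8.
Since the holes are disjoint and sit inside A, by finite additivity
  m(H) = sum_i (b_i - a_i), and m(A \ H) = m(A) - m(H).
Computing the hole measures:
  m(H_1) = 7/4 - 5/4 = 1/2.
  m(H_2) = 15/4 - 11/4 = 1.
Summed: m(H) = 1/2 + 1 = 3/2.
So m(A \ H) = 8 - 3/2 = 13/2.

13/2


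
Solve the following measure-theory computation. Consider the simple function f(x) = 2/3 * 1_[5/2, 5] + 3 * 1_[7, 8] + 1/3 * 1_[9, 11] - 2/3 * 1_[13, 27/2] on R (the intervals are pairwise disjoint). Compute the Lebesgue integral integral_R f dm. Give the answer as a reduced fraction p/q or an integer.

For a simple function f = sum_i c_i * 1_{A_i} with disjoint A_i,
  integral f dm = sum_i c_i * m(A_i).
Lengths of the A_i:
  m(A_1) = 5 - 5/2 = 5/2.
  m(A_2) = 8 - 7 = 1.
  m(A_3) = 11 - 9 = 2.
  m(A_4) = 27/2 - 13 = 1/2.
Contributions c_i * m(A_i):
  (2/3) * (5/2) = 5/3.
  (3) * (1) = 3.
  (1/3) * (2) = 2/3.
  (-2/3) * (1/2) = -1/3.
Total: 5/3 + 3 + 2/3 - 1/3 = 5.

5


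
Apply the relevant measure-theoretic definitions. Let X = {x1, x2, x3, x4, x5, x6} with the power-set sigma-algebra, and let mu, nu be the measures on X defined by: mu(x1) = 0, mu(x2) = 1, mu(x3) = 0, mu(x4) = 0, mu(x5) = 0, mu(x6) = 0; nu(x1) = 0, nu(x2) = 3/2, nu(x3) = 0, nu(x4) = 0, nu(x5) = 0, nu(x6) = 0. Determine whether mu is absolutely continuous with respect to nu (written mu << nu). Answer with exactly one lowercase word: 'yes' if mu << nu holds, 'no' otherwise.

mu << nu means: every nu-null measurable set is also mu-null; equivalently, for every atom x, if nu({x}) = 0 then mu({x}) = 0.
Checking each atom:
  x1: nu = 0, mu = 0 -> consistent with mu << nu.
  x2: nu = 3/2 > 0 -> no constraint.
  x3: nu = 0, mu = 0 -> consistent with mu << nu.
  x4: nu = 0, mu = 0 -> consistent with mu << nu.
  x5: nu = 0, mu = 0 -> consistent with mu << nu.
  x6: nu = 0, mu = 0 -> consistent with mu << nu.
No atom violates the condition. Therefore mu << nu.

yes


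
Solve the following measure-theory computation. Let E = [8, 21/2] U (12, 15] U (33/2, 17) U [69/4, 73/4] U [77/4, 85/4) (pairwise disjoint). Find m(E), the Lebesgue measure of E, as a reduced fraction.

For pairwise disjoint intervals, m(union_i I_i) = sum_i m(I_i),
and m is invariant under swapping open/closed endpoints (single points have measure 0).
So m(E) = sum_i (b_i - a_i).
  I_1 has length 21/2 - 8 = 5/2.
  I_2 has length 15 - 12 = 3.
  I_3 has length 17 - 33/2 = 1/2.
  I_4 has length 73/4 - 69/4 = 1.
  I_5 has length 85/4 - 77/4 = 2.
Summing:
  m(E) = 5/2 + 3 + 1/2 + 1 + 2 = 9.

9


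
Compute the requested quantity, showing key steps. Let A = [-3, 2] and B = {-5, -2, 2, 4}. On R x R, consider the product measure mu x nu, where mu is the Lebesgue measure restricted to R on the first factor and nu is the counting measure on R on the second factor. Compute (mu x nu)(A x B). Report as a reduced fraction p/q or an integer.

For a measurable rectangle A x B, the product measure satisfies
  (mu x nu)(A x B) = mu(A) * nu(B).
  mu(A) = 5.
  nu(B) = 4.
  (mu x nu)(A x B) = 5 * 4 = 20.

20


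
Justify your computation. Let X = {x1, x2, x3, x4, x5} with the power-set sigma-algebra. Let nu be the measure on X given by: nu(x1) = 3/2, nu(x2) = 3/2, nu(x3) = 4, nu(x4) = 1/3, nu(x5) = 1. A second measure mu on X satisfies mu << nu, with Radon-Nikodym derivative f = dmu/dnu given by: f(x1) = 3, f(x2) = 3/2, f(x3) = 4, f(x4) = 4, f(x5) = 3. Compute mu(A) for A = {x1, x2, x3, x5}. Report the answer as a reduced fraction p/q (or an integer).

By the defining property of the Radon-Nikodym derivative, for every measurable set A,
  mu(A) = integral_A f dnu.
Since nu is a discrete measure concentrated on the atoms of X, the integral over A reduces to the sum
  mu(A) = sum_{x in A} f(x) * nu({x}).
Computing each term:
  x1: f(x1) * nu(x1) = 3 * 3/2 = 9/2.
  x2: f(x2) * nu(x2) = 3/2 * 3/2 = 9/4.
  x3: f(x3) * nu(x3) = 4 * 4 = 16.
  x5: f(x5) * nu(x5) = 3 * 1 = 3.
Summing: mu(A) = 9/2 + 9/4 + 16 + 3 = 103/4.

103/4


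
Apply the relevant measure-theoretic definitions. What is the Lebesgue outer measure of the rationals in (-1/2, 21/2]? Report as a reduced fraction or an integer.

Q cap (-1/2, 21/2] is countable; list its elements as q_1, q_2, ... . Fix eps > 0 and cover the k-th point by an interval of length eps * 2^(-k). The cover has total length eps * sum_{k>=1} 2^(-k) = eps, so by definition of outer measure m*(Q cap (-1/2, 21/2]) <= eps. Since eps was arbitrary and m* >= 0, the outer measure is 0.

0


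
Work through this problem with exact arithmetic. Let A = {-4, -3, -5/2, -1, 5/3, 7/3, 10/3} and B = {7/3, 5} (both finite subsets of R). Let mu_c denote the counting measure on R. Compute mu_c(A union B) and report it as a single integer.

Counting measure on a finite set equals cardinality. By inclusion-exclusion, |A union B| = |A| + |B| - |A cap B|.
|A| = 7, |B| = 2, |A cap B| = 1.
So mu_c(A union B) = 7 + 2 - 1 = 8.

8


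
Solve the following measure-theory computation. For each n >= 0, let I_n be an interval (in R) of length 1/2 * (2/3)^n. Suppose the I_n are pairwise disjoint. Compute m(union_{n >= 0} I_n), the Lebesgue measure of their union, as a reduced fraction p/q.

By countable additivity of the Lebesgue measure on pairwise disjoint measurable sets,
  m(union_{n >= 0} I_n) = sum_{n >= 0} m(I_n) = sum_{n >= 0} a * r^n,
  with a = 1/2 and r = 2/3.
Since 0 < r = 2/3 < 1, the geometric series converges:
  sum_{n >= 0} a * r^n = a / (1 - r).
  = 1/2 / (1 - 2/3)
  = 1/2 / (1/3)
  = 3/2.

3/2


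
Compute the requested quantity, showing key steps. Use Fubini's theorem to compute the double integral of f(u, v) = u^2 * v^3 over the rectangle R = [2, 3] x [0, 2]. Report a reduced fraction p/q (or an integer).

f(u, v) is a tensor product of a function of u and a function of v, and both factors are bounded continuous (hence Lebesgue integrable) on the rectangle, so Fubini's theorem applies:
  integral_R f d(m x m) = (integral_a1^b1 u^2 du) * (integral_a2^b2 v^3 dv).
Inner integral in u: integral_{2}^{3} u^2 du = (3^3 - 2^3)/3
  = 19/3.
Inner integral in v: integral_{0}^{2} v^3 dv = (2^4 - 0^4)/4
  = 4.
Product: (19/3) * (4) = 76/3.

76/3


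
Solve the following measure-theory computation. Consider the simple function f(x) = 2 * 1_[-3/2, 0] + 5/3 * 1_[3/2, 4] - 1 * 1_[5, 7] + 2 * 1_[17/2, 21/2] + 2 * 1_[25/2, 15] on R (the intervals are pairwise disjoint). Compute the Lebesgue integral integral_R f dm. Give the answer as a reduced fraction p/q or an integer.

For a simple function f = sum_i c_i * 1_{A_i} with disjoint A_i,
  integral f dm = sum_i c_i * m(A_i).
Lengths of the A_i:
  m(A_1) = 0 - (-3/2) = 3/2.
  m(A_2) = 4 - 3/2 = 5/2.
  m(A_3) = 7 - 5 = 2.
  m(A_4) = 21/2 - 17/2 = 2.
  m(A_5) = 15 - 25/2 = 5/2.
Contributions c_i * m(A_i):
  (2) * (3/2) = 3.
  (5/3) * (5/2) = 25/6.
  (-1) * (2) = -2.
  (2) * (2) = 4.
  (2) * (5/2) = 5.
Total: 3 + 25/6 - 2 + 4 + 5 = 85/6.

85/6


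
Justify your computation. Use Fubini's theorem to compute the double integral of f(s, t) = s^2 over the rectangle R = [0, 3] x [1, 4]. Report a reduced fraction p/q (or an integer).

f(s, t) is a tensor product of a function of s and a function of t, and both factors are bounded continuous (hence Lebesgue integrable) on the rectangle, so Fubini's theorem applies:
  integral_R f d(m x m) = (integral_a1^b1 s^2 ds) * (integral_a2^b2 1 dt).
Inner integral in s: integral_{0}^{3} s^2 ds = (3^3 - 0^3)/3
  = 9.
Inner integral in t: integral_{1}^{4} 1 dt = (4^1 - 1^1)/1
  = 3.
Product: (9) * (3) = 27.

27


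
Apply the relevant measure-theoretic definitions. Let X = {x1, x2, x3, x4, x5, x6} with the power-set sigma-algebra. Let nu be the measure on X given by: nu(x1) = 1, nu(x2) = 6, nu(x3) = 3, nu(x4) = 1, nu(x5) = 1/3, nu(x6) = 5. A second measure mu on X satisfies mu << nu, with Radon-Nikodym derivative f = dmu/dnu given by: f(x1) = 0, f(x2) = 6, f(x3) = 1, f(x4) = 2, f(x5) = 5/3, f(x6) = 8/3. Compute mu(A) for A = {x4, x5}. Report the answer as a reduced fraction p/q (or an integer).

By the defining property of the Radon-Nikodym derivative, for every measurable set A,
  mu(A) = integral_A f dnu.
Since nu is a discrete measure concentrated on the atoms of X, the integral over A reduces to the sum
  mu(A) = sum_{x in A} f(x) * nu({x}).
Computing each term:
  x4: f(x4) * nu(x4) = 2 * 1 = 2.
  x5: f(x5) * nu(x5) = 5/3 * 1/3 = 5/9.
Summing: mu(A) = 2 + 5/9 = 23/9.

23/9


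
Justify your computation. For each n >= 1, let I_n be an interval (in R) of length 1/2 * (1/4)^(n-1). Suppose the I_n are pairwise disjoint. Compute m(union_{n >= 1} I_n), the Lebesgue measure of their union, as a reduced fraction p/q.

By countable additivity of the Lebesgue measure on pairwise disjoint measurable sets,
  m(union_{n >= 1} I_n) = sum_{n >= 1} m(I_n) = sum_{n >= 1} a * r^(n-1),
  with a = 1/2 and r = 1/4.
Since 0 < r = 1/4 < 1, the geometric series converges:
  sum_{n >= 1} a * r^(n-1) = a / (1 - r).
  = 1/2 / (1 - 1/4)
  = 1/2 / (3/4)
  = 2/3.

2/3


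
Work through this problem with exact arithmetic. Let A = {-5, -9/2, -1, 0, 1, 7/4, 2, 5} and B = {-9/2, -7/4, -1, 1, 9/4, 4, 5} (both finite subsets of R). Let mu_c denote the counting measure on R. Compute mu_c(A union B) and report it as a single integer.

Counting measure on a finite set equals cardinality. By inclusion-exclusion, |A union B| = |A| + |B| - |A cap B|.
|A| = 8, |B| = 7, |A cap B| = 4.
So mu_c(A union B) = 8 + 7 - 4 = 11.

11


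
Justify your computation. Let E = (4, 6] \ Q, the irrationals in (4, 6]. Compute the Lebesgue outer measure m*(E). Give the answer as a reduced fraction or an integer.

The interval I = (4, 6] has m(I) = 6 - 4 = 2 (endpoints are measure-zero, so open/closed/half-open agree). Write I = (I cap Q) u (I \ Q). The rationals in I are countable, so m*(I cap Q) = 0 (cover each rational by intervals whose total length is arbitrarily small). By countable subadditivity m*(I) <= m*(I cap Q) + m*(I \ Q), hence m*(I \ Q) >= m(I) = 2. The reverse inequality m*(I \ Q) <= m*(I) = 2 is trivial since (I \ Q) is a subset of I. Therefore m*(I \ Q) = 2.

2


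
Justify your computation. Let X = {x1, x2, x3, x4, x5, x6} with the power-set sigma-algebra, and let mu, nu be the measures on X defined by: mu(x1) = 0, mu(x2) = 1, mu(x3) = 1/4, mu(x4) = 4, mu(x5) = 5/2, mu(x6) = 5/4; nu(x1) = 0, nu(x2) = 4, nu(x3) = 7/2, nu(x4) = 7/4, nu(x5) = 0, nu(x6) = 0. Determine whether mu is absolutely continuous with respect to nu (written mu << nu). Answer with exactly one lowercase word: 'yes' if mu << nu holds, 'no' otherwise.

mu << nu means: every nu-null measurable set is also mu-null; equivalently, for every atom x, if nu({x}) = 0 then mu({x}) = 0.
Checking each atom:
  x1: nu = 0, mu = 0 -> consistent with mu << nu.
  x2: nu = 4 > 0 -> no constraint.
  x3: nu = 7/2 > 0 -> no constraint.
  x4: nu = 7/4 > 0 -> no constraint.
  x5: nu = 0, mu = 5/2 > 0 -> violates mu << nu.
  x6: nu = 0, mu = 5/4 > 0 -> violates mu << nu.
The atom(s) x5, x6 violate the condition (nu = 0 but mu > 0). Therefore mu is NOT absolutely continuous w.r.t. nu.

no


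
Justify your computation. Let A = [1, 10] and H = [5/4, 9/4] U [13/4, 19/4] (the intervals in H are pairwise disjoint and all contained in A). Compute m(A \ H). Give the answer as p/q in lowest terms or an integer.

The ambient interval has length m(A) = 10 - 1 = 9.
Since the holes are disjoint and sit inside A, by finite additivity
  m(H) = sum_i (b_i - a_i), and m(A \ H) = m(A) - m(H).
Computing the hole measures:
  m(H_1) = 9/4 - 5/4 = 1.
  m(H_2) = 19/4 - 13/4 = 3/2.
Summed: m(H) = 1 + 3/2 = 5/2.
So m(A \ H) = 9 - 5/2 = 13/2.

13/2


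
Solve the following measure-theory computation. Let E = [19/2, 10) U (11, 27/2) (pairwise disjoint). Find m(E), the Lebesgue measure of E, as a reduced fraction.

For pairwise disjoint intervals, m(union_i I_i) = sum_i m(I_i),
and m is invariant under swapping open/closed endpoints (single points have measure 0).
So m(E) = sum_i (b_i - a_i).
  I_1 has length 10 - 19/2 = 1/2.
  I_2 has length 27/2 - 11 = 5/2.
Summing:
  m(E) = 1/2 + 5/2 = 3.

3


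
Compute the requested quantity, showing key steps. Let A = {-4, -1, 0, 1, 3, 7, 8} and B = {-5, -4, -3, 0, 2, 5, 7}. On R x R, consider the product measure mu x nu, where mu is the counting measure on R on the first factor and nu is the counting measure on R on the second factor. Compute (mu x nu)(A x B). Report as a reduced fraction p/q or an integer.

For a measurable rectangle A x B, the product measure satisfies
  (mu x nu)(A x B) = mu(A) * nu(B).
  mu(A) = 7.
  nu(B) = 7.
  (mu x nu)(A x B) = 7 * 7 = 49.

49


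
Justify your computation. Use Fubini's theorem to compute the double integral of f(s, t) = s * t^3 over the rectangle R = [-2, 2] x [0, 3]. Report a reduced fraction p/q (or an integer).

f(s, t) is a tensor product of a function of s and a function of t, and both factors are bounded continuous (hence Lebesgue integrable) on the rectangle, so Fubini's theorem applies:
  integral_R f d(m x m) = (integral_a1^b1 s ds) * (integral_a2^b2 t^3 dt).
Inner integral in s: integral_{-2}^{2} s ds = (2^2 - (-2)^2)/2
  = 0.
Inner integral in t: integral_{0}^{3} t^3 dt = (3^4 - 0^4)/4
  = 81/4.
Product: (0) * (81/4) = 0.

0


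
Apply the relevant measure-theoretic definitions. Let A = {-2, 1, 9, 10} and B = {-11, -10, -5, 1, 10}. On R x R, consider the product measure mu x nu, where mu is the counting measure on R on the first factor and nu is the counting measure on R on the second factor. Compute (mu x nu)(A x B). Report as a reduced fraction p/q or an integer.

For a measurable rectangle A x B, the product measure satisfies
  (mu x nu)(A x B) = mu(A) * nu(B).
  mu(A) = 4.
  nu(B) = 5.
  (mu x nu)(A x B) = 4 * 5 = 20.

20


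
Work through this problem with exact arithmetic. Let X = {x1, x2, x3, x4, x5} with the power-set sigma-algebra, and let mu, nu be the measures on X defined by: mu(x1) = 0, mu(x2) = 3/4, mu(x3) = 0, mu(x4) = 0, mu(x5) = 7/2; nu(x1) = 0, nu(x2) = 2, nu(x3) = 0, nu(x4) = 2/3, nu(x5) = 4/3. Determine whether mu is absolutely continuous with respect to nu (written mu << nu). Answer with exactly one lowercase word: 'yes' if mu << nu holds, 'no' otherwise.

mu << nu means: every nu-null measurable set is also mu-null; equivalently, for every atom x, if nu({x}) = 0 then mu({x}) = 0.
Checking each atom:
  x1: nu = 0, mu = 0 -> consistent with mu << nu.
  x2: nu = 2 > 0 -> no constraint.
  x3: nu = 0, mu = 0 -> consistent with mu << nu.
  x4: nu = 2/3 > 0 -> no constraint.
  x5: nu = 4/3 > 0 -> no constraint.
No atom violates the condition. Therefore mu << nu.

yes


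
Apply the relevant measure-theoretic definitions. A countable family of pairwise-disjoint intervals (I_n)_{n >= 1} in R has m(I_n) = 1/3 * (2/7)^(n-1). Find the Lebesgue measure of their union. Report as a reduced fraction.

By countable additivity of the Lebesgue measure on pairwise disjoint measurable sets,
  m(union_{n >= 1} I_n) = sum_{n >= 1} m(I_n) = sum_{n >= 1} a * r^(n-1),
  with a = 1/3 and r = 2/7.
Since 0 < r = 2/7 < 1, the geometric series converges:
  sum_{n >= 1} a * r^(n-1) = a / (1 - r).
  = 1/3 / (1 - 2/7)
  = 1/3 / (5/7)
  = 7/15.

7/15


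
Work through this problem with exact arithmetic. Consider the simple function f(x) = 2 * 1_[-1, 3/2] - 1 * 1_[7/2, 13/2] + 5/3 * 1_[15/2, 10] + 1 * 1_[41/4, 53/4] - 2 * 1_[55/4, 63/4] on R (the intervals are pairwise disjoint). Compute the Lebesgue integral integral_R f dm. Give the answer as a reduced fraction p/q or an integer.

For a simple function f = sum_i c_i * 1_{A_i} with disjoint A_i,
  integral f dm = sum_i c_i * m(A_i).
Lengths of the A_i:
  m(A_1) = 3/2 - (-1) = 5/2.
  m(A_2) = 13/2 - 7/2 = 3.
  m(A_3) = 10 - 15/2 = 5/2.
  m(A_4) = 53/4 - 41/4 = 3.
  m(A_5) = 63/4 - 55/4 = 2.
Contributions c_i * m(A_i):
  (2) * (5/2) = 5.
  (-1) * (3) = -3.
  (5/3) * (5/2) = 25/6.
  (1) * (3) = 3.
  (-2) * (2) = -4.
Total: 5 - 3 + 25/6 + 3 - 4 = 31/6.

31/6


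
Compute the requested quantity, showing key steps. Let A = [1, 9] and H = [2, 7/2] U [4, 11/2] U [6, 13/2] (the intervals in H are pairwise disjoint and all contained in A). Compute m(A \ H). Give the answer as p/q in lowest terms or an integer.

The ambient interval has length m(A) = 9 - 1 = 8.
Since the holes are disjoint and sit inside A, by finite additivity
  m(H) = sum_i (b_i - a_i), and m(A \ H) = m(A) - m(H).
Computing the hole measures:
  m(H_1) = 7/2 - 2 = 3/2.
  m(H_2) = 11/2 - 4 = 3/2.
  m(H_3) = 13/2 - 6 = 1/2.
Summed: m(H) = 3/2 + 3/2 + 1/2 = 7/2.
So m(A \ H) = 8 - 7/2 = 9/2.

9/2


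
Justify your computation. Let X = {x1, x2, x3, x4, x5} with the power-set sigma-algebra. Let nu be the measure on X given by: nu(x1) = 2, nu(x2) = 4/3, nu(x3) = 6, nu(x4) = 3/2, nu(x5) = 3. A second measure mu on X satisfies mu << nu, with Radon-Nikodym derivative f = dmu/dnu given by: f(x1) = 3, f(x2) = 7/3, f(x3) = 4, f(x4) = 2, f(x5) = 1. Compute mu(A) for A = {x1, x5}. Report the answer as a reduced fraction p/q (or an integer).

By the defining property of the Radon-Nikodym derivative, for every measurable set A,
  mu(A) = integral_A f dnu.
Since nu is a discrete measure concentrated on the atoms of X, the integral over A reduces to the sum
  mu(A) = sum_{x in A} f(x) * nu({x}).
Computing each term:
  x1: f(x1) * nu(x1) = 3 * 2 = 6.
  x5: f(x5) * nu(x5) = 1 * 3 = 3.
Summing: mu(A) = 6 + 3 = 9.

9


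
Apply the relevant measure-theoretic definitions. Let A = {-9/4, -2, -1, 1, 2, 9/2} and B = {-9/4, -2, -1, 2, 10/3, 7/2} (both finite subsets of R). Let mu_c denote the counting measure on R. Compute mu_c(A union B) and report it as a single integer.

Counting measure on a finite set equals cardinality. By inclusion-exclusion, |A union B| = |A| + |B| - |A cap B|.
|A| = 6, |B| = 6, |A cap B| = 4.
So mu_c(A union B) = 6 + 6 - 4 = 8.

8


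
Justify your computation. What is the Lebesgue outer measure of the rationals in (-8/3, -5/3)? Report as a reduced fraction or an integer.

E = Q cap (-8/3, -5/3) is a subset of Q, which is countable. Enumerate Q = {q_1, q_2, ...}; for any eps > 0, cover q_k by the open interval (q_k - eps/2^(k+1), q_k + eps/2^(k+1)), of length eps/2^k. The total cover length is sum_{k>=1} eps/2^k = eps. Hence m*(E) <= m*(Q) <= eps for every eps > 0, and since outer measure is non-negative, m*(E) = 0.

0


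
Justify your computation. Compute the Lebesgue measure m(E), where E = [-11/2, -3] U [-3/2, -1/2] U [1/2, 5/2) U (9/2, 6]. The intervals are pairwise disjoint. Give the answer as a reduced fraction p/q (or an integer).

For pairwise disjoint intervals, m(union_i I_i) = sum_i m(I_i),
and m is invariant under swapping open/closed endpoints (single points have measure 0).
So m(E) = sum_i (b_i - a_i).
  I_1 has length -3 - (-11/2) = 5/2.
  I_2 has length -1/2 - (-3/2) = 1.
  I_3 has length 5/2 - 1/2 = 2.
  I_4 has length 6 - 9/2 = 3/2.
Summing:
  m(E) = 5/2 + 1 + 2 + 3/2 = 7.

7


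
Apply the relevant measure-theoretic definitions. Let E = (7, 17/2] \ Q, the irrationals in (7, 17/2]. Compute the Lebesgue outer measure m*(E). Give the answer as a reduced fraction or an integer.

The interval I = (7, 17/2] has m(I) = 17/2 - 7 = 3/2 (endpoints are measure-zero, so open/closed/half-open agree). Write I = (I cap Q) u (I \ Q). The rationals in I are countable, so m*(I cap Q) = 0 (cover each rational by intervals whose total length is arbitrarily small). By countable subadditivity m*(I) <= m*(I cap Q) + m*(I \ Q), hence m*(I \ Q) >= m(I) = 3/2. The reverse inequality m*(I \ Q) <= m*(I) = 3/2 is trivial since (I \ Q) is a subset of I. Therefore m*(I \ Q) = 3/2.

3/2


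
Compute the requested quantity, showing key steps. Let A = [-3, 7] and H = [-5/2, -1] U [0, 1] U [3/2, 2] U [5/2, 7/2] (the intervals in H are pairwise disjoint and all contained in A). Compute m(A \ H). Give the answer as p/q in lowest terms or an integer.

The ambient interval has length m(A) = 7 - (-3) = 10.
Since the holes are disjoint and sit inside A, by finite additivity
  m(H) = sum_i (b_i - a_i), and m(A \ H) = m(A) - m(H).
Computing the hole measures:
  m(H_1) = -1 - (-5/2) = 3/2.
  m(H_2) = 1 - 0 = 1.
  m(H_3) = 2 - 3/2 = 1/2.
  m(H_4) = 7/2 - 5/2 = 1.
Summed: m(H) = 3/2 + 1 + 1/2 + 1 = 4.
So m(A \ H) = 10 - 4 = 6.

6


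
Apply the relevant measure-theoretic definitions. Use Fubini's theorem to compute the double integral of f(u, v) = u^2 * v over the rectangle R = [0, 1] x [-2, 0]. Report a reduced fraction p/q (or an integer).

f(u, v) is a tensor product of a function of u and a function of v, and both factors are bounded continuous (hence Lebesgue integrable) on the rectangle, so Fubini's theorem applies:
  integral_R f d(m x m) = (integral_a1^b1 u^2 du) * (integral_a2^b2 v dv).
Inner integral in u: integral_{0}^{1} u^2 du = (1^3 - 0^3)/3
  = 1/3.
Inner integral in v: integral_{-2}^{0} v dv = (0^2 - (-2)^2)/2
  = -2.
Product: (1/3) * (-2) = -2/3.

-2/3


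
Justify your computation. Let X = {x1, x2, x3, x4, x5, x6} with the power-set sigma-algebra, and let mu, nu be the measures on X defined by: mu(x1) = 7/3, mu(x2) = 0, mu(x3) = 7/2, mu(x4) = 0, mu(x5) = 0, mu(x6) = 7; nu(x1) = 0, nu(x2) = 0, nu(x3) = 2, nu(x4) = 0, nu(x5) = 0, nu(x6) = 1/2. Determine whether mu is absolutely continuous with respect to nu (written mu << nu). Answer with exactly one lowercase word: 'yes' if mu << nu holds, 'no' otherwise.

mu << nu means: every nu-null measurable set is also mu-null; equivalently, for every atom x, if nu({x}) = 0 then mu({x}) = 0.
Checking each atom:
  x1: nu = 0, mu = 7/3 > 0 -> violates mu << nu.
  x2: nu = 0, mu = 0 -> consistent with mu << nu.
  x3: nu = 2 > 0 -> no constraint.
  x4: nu = 0, mu = 0 -> consistent with mu << nu.
  x5: nu = 0, mu = 0 -> consistent with mu << nu.
  x6: nu = 1/2 > 0 -> no constraint.
The atom(s) x1 violate the condition (nu = 0 but mu > 0). Therefore mu is NOT absolutely continuous w.r.t. nu.

no


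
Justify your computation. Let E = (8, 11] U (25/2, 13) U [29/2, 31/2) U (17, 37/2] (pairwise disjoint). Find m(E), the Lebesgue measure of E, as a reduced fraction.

For pairwise disjoint intervals, m(union_i I_i) = sum_i m(I_i),
and m is invariant under swapping open/closed endpoints (single points have measure 0).
So m(E) = sum_i (b_i - a_i).
  I_1 has length 11 - 8 = 3.
  I_2 has length 13 - 25/2 = 1/2.
  I_3 has length 31/2 - 29/2 = 1.
  I_4 has length 37/2 - 17 = 3/2.
Summing:
  m(E) = 3 + 1/2 + 1 + 3/2 = 6.

6


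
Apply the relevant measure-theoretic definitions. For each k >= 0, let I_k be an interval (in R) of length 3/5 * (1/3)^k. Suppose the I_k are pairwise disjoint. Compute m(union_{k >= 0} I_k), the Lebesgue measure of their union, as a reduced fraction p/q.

By countable additivity of the Lebesgue measure on pairwise disjoint measurable sets,
  m(union_{k >= 0} I_k) = sum_{k >= 0} m(I_k) = sum_{k >= 0} a * r^k,
  with a = 3/5 and r = 1/3.
Since 0 < r = 1/3 < 1, the geometric series converges:
  sum_{k >= 0} a * r^k = a / (1 - r).
  = 3/5 / (1 - 1/3)
  = 3/5 / (2/3)
  = 9/10.

9/10


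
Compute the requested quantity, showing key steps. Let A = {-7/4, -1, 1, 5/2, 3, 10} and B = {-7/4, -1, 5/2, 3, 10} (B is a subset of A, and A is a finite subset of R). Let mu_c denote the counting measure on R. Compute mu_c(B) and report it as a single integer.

Counting measure assigns mu_c(E) = |E| (number of elements) when E is finite.
B has 5 element(s), so mu_c(B) = 5.

5


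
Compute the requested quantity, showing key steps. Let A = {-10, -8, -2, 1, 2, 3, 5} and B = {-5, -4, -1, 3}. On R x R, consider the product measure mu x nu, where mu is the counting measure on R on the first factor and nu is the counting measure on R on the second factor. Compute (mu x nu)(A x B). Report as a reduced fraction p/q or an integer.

For a measurable rectangle A x B, the product measure satisfies
  (mu x nu)(A x B) = mu(A) * nu(B).
  mu(A) = 7.
  nu(B) = 4.
  (mu x nu)(A x B) = 7 * 4 = 28.

28


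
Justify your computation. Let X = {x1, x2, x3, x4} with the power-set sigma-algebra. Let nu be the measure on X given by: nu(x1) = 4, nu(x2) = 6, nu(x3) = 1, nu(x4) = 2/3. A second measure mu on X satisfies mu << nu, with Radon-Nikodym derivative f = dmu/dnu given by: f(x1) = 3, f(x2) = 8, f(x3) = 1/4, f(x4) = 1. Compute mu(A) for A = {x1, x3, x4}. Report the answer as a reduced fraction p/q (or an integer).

By the defining property of the Radon-Nikodym derivative, for every measurable set A,
  mu(A) = integral_A f dnu.
Since nu is a discrete measure concentrated on the atoms of X, the integral over A reduces to the sum
  mu(A) = sum_{x in A} f(x) * nu({x}).
Computing each term:
  x1: f(x1) * nu(x1) = 3 * 4 = 12.
  x3: f(x3) * nu(x3) = 1/4 * 1 = 1/4.
  x4: f(x4) * nu(x4) = 1 * 2/3 = 2/3.
Summing: mu(A) = 12 + 1/4 + 2/3 = 155/12.

155/12


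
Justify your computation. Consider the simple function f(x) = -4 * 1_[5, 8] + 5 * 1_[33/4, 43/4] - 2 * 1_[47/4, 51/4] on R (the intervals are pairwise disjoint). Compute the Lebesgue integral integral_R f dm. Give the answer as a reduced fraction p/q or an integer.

For a simple function f = sum_i c_i * 1_{A_i} with disjoint A_i,
  integral f dm = sum_i c_i * m(A_i).
Lengths of the A_i:
  m(A_1) = 8 - 5 = 3.
  m(A_2) = 43/4 - 33/4 = 5/2.
  m(A_3) = 51/4 - 47/4 = 1.
Contributions c_i * m(A_i):
  (-4) * (3) = -12.
  (5) * (5/2) = 25/2.
  (-2) * (1) = -2.
Total: -12 + 25/2 - 2 = -3/2.

-3/2


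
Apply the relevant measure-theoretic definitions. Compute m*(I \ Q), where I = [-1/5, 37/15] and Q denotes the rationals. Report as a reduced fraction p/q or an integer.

The interval I = [-1/5, 37/15] has m(I) = 37/15 - (-1/5) = 8/3 (endpoints are measure-zero, so open/closed/half-open agree). Write I = (I cap Q) u (I \ Q). The rationals in I are countable, so m*(I cap Q) = 0 (cover each rational by intervals whose total length is arbitrarily small). By countable subadditivity m*(I) <= m*(I cap Q) + m*(I \ Q), hence m*(I \ Q) >= m(I) = 8/3. The reverse inequality m*(I \ Q) <= m*(I) = 8/3 is trivial since (I \ Q) is a subset of I. Therefore m*(I \ Q) = 8/3.

8/3


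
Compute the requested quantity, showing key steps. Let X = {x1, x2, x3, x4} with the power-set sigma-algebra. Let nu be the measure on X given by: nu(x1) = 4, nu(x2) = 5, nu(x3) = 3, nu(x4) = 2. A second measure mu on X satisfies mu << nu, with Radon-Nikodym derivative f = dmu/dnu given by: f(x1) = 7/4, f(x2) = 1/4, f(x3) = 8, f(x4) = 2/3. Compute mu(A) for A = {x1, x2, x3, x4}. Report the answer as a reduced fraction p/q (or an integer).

By the defining property of the Radon-Nikodym derivative, for every measurable set A,
  mu(A) = integral_A f dnu.
Since nu is a discrete measure concentrated on the atoms of X, the integral over A reduces to the sum
  mu(A) = sum_{x in A} f(x) * nu({x}).
Computing each term:
  x1: f(x1) * nu(x1) = 7/4 * 4 = 7.
  x2: f(x2) * nu(x2) = 1/4 * 5 = 5/4.
  x3: f(x3) * nu(x3) = 8 * 3 = 24.
  x4: f(x4) * nu(x4) = 2/3 * 2 = 4/3.
Summing: mu(A) = 7 + 5/4 + 24 + 4/3 = 403/12.

403/12


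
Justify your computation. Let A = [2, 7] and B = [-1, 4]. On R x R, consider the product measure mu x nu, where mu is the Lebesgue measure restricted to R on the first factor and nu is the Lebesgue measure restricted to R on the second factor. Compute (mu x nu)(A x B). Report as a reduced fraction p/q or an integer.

For a measurable rectangle A x B, the product measure satisfies
  (mu x nu)(A x B) = mu(A) * nu(B).
  mu(A) = 5.
  nu(B) = 5.
  (mu x nu)(A x B) = 5 * 5 = 25.

25


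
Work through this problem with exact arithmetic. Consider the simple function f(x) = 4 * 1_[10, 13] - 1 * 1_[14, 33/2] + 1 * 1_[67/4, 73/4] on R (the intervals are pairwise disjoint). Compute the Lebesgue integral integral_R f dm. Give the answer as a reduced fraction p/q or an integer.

For a simple function f = sum_i c_i * 1_{A_i} with disjoint A_i,
  integral f dm = sum_i c_i * m(A_i).
Lengths of the A_i:
  m(A_1) = 13 - 10 = 3.
  m(A_2) = 33/2 - 14 = 5/2.
  m(A_3) = 73/4 - 67/4 = 3/2.
Contributions c_i * m(A_i):
  (4) * (3) = 12.
  (-1) * (5/2) = -5/2.
  (1) * (3/2) = 3/2.
Total: 12 - 5/2 + 3/2 = 11.

11


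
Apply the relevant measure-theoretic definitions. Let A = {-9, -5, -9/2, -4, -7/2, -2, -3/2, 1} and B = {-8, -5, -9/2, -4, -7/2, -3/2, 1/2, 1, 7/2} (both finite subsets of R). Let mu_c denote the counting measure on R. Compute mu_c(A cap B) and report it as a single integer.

Counting measure on a finite set equals cardinality. mu_c(A cap B) = |A cap B| (elements appearing in both).
Enumerating the elements of A that also lie in B gives 6 element(s).
So mu_c(A cap B) = 6.

6


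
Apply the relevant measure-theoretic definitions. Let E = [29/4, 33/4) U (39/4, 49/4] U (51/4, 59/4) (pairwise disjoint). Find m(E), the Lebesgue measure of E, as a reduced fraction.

For pairwise disjoint intervals, m(union_i I_i) = sum_i m(I_i),
and m is invariant under swapping open/closed endpoints (single points have measure 0).
So m(E) = sum_i (b_i - a_i).
  I_1 has length 33/4 - 29/4 = 1.
  I_2 has length 49/4 - 39/4 = 5/2.
  I_3 has length 59/4 - 51/4 = 2.
Summing:
  m(E) = 1 + 5/2 + 2 = 11/2.

11/2


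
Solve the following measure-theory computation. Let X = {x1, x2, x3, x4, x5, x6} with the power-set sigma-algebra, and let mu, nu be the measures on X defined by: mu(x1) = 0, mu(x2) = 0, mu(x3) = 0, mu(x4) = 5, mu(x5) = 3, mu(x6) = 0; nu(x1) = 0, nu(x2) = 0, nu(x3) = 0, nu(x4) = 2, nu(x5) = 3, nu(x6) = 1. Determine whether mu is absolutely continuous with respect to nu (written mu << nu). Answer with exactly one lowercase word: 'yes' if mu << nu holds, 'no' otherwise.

mu << nu means: every nu-null measurable set is also mu-null; equivalently, for every atom x, if nu({x}) = 0 then mu({x}) = 0.
Checking each atom:
  x1: nu = 0, mu = 0 -> consistent with mu << nu.
  x2: nu = 0, mu = 0 -> consistent with mu << nu.
  x3: nu = 0, mu = 0 -> consistent with mu << nu.
  x4: nu = 2 > 0 -> no constraint.
  x5: nu = 3 > 0 -> no constraint.
  x6: nu = 1 > 0 -> no constraint.
No atom violates the condition. Therefore mu << nu.

yes


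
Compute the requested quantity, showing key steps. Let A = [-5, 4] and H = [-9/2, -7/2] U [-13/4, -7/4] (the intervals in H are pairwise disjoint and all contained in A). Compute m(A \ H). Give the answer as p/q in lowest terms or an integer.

The ambient interval has length m(A) = 4 - (-5) = 9.
Since the holes are disjoint and sit inside A, by finite additivity
  m(H) = sum_i (b_i - a_i), and m(A \ H) = m(A) - m(H).
Computing the hole measures:
  m(H_1) = -7/2 - (-9/2) = 1.
  m(H_2) = -7/4 - (-13/4) = 3/2.
Summed: m(H) = 1 + 3/2 = 5/2.
So m(A \ H) = 9 - 5/2 = 13/2.

13/2


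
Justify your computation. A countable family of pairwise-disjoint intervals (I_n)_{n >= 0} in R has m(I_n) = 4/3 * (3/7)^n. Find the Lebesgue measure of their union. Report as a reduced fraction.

By countable additivity of the Lebesgue measure on pairwise disjoint measurable sets,
  m(union_{n >= 0} I_n) = sum_{n >= 0} m(I_n) = sum_{n >= 0} a * r^n,
  with a = 4/3 and r = 3/7.
Since 0 < r = 3/7 < 1, the geometric series converges:
  sum_{n >= 0} a * r^n = a / (1 - r).
  = 4/3 / (1 - 3/7)
  = 4/3 / (4/7)
  = 7/3.

7/3


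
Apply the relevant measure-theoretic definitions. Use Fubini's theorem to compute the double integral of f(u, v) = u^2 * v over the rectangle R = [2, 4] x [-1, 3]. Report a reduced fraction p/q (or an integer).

f(u, v) is a tensor product of a function of u and a function of v, and both factors are bounded continuous (hence Lebesgue integrable) on the rectangle, so Fubini's theorem applies:
  integral_R f d(m x m) = (integral_a1^b1 u^2 du) * (integral_a2^b2 v dv).
Inner integral in u: integral_{2}^{4} u^2 du = (4^3 - 2^3)/3
  = 56/3.
Inner integral in v: integral_{-1}^{3} v dv = (3^2 - (-1)^2)/2
  = 4.
Product: (56/3) * (4) = 224/3.

224/3


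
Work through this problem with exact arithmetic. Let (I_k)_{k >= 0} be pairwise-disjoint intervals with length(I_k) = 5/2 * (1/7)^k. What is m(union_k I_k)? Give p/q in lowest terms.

By countable additivity of the Lebesgue measure on pairwise disjoint measurable sets,
  m(union_{k >= 0} I_k) = sum_{k >= 0} m(I_k) = sum_{k >= 0} a * r^k,
  with a = 5/2 and r = 1/7.
Since 0 < r = 1/7 < 1, the geometric series converges:
  sum_{k >= 0} a * r^k = a / (1 - r).
  = 5/2 / (1 - 1/7)
  = 5/2 / (6/7)
  = 35/12.

35/12
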